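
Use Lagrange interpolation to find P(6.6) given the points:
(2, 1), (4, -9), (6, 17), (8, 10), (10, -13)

Lagrange interpolation formula:
P(x) = Σ yᵢ × Lᵢ(x)
where Lᵢ(x) = Π_{j≠i} (x - xⱼ)/(xᵢ - xⱼ)

L_0(6.6) = (6.6 - 4)/(2 - 4) × (6.6 - 6)/(2 - 6) × (6.6 - 8)/(2 - 8) × (6.6 - 10)/(2 - 10) = 0.019337
L_1(6.6) = (6.6 - 2)/(4 - 2) × (6.6 - 6)/(4 - 6) × (6.6 - 8)/(4 - 8) × (6.6 - 10)/(4 - 10) = -0.136850
L_2(6.6) = (6.6 - 2)/(6 - 2) × (6.6 - 4)/(6 - 4) × (6.6 - 8)/(6 - 8) × (6.6 - 10)/(6 - 10) = 0.889525
L_3(6.6) = (6.6 - 2)/(8 - 2) × (6.6 - 4)/(8 - 4) × (6.6 - 6)/(8 - 6) × (6.6 - 10)/(8 - 10) = 0.254150
L_4(6.6) = (6.6 - 2)/(10 - 2) × (6.6 - 4)/(10 - 4) × (6.6 - 6)/(10 - 6) × (6.6 - 8)/(10 - 8) = -0.026162

P(6.6) = 1×L_0(6.6) + (-9)×L_1(6.6) + 17×L_2(6.6) + 10×L_3(6.6) + (-13)×L_4(6.6)
P(6.6) = 19.254525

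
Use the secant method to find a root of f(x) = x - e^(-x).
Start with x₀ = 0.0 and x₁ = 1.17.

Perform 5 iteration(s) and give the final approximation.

f(x) = x - e^(-x)
x₀ = 0.0, x₁ = 1.17

Secant formula: x_{n+1} = x_n - f(x_n)(x_n - x_{n-1})/(f(x_n) - f(x_{n-1}))

Iteration 1:
  f(0.000000) = -1.000000
  f(1.170000) = 0.859633
  x_2 = 1.170000 - 0.859633×(1.170000 - 0.000000)/(0.859633 - (-1.000000))
       = 0.629156
Iteration 2:
  f(1.170000) = 0.859633
  f(0.629156) = 0.096115
  x_3 = 0.629156 - 0.096115×(0.629156 - 1.170000)/(0.096115 - 0.859633)
       = 0.561073
Iteration 3:
  f(0.629156) = 0.096115
  f(0.561073) = -0.009524
  x_4 = 0.561073 - (-0.009524)×(0.561073 - 0.629156)/(-0.009524 - 0.096115)
       = 0.567211
Iteration 4:
  f(0.561073) = -0.009524
  f(0.567211) = 0.000106
  x_5 = 0.567211 - 0.000106×(0.567211 - 0.561073)/(0.000106 - (-0.009524))
       = 0.567143
Iteration 5:
  f(0.567211) = 0.000106
  f(0.567143) = 0.000000
  x_6 = 0.567143 - 0.000000×(0.567143 - 0.567211)/(0.000000 - 0.000106)
       = 0.567143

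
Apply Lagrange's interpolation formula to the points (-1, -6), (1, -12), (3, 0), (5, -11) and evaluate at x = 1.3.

Lagrange interpolation formula:
P(x) = Σ yᵢ × Lᵢ(x)
where Lᵢ(x) = Π_{j≠i} (x - xⱼ)/(xᵢ - xⱼ)

L_0(1.3) = (1.3 - 1)/(-1 - 1) × (1.3 - 3)/(-1 - 3) × (1.3 - 5)/(-1 - 5) = -0.039313
L_1(1.3) = (1.3 - (-1))/(1 - (-1)) × (1.3 - 3)/(1 - 3) × (1.3 - 5)/(1 - 5) = 0.904187
L_2(1.3) = (1.3 - (-1))/(3 - (-1)) × (1.3 - 1)/(3 - 1) × (1.3 - 5)/(3 - 5) = 0.159563
L_3(1.3) = (1.3 - (-1))/(5 - (-1)) × (1.3 - 1)/(5 - 1) × (1.3 - 3)/(5 - 3) = -0.024438

P(1.3) = (-6)×L_0(1.3) + (-12)×L_1(1.3) + 0×L_2(1.3) + (-11)×L_3(1.3)
P(1.3) = -10.345562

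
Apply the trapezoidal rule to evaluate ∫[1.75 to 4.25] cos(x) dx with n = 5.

f(x) = cos(x)
a = 1.75, b = 4.25, n = 5
h = (b - a)/n = 0.500000

Trapezoidal rule: (h/2)[f(x₀) + 2f(x₁) + 2f(x₂) + ... + f(xₙ)]

x_0 = 1.7500, f(x_0) = -0.178246, coefficient = 1
x_1 = 2.2500, f(x_1) = -0.628174, coefficient = 2
x_2 = 2.7500, f(x_2) = -0.924302, coefficient = 2
x_3 = 3.2500, f(x_3) = -0.994130, coefficient = 2
x_4 = 3.7500, f(x_4) = -0.820559, coefficient = 2
x_5 = 4.2500, f(x_5) = -0.446087, coefficient = 1

I ≈ (0.500000/2) × -7.358664 = -1.839666
Exact value: -1.878975
Error: 0.039309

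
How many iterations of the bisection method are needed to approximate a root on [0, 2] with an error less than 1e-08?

We need (b-a)/2^n ≤ 1e-08
(2 - 0)/2^n ≤ 1e-08
2/2^n ≤ 1e-08
2^n ≥ 200000000
n ≥ log₂(200000000) = 27.58
n ≥ 28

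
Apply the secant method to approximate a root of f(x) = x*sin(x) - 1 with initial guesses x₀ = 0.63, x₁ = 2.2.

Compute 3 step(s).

f(x) = x*sin(x) - 1
x₀ = 0.63, x₁ = 2.2

Secant formula: x_{n+1} = x_n - f(x_n)(x_n - x_{n-1})/(f(x_n) - f(x_{n-1}))

Iteration 1:
  f(0.630000) = -0.628839
  f(2.200000) = 0.778692
  x_2 = 2.200000 - 0.778692×(2.200000 - 0.630000)/(0.778692 - (-0.628839))
       = 1.331425
Iteration 2:
  f(2.200000) = 0.778692
  f(1.331425) = 0.293462
  x_3 = 1.331425 - 0.293462×(1.331425 - 2.200000)/(0.293462 - 0.778692)
       = 0.806120
Iteration 3:
  f(1.331425) = 0.293462
  f(0.806120) = -0.418299
  x_4 = 0.806120 - (-0.418299)×(0.806120 - 1.331425)/(-0.418299 - 0.293462)
       = 1.114839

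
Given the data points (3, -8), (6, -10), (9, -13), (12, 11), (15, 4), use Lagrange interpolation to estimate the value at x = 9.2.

Lagrange interpolation formula:
P(x) = Σ yᵢ × Lᵢ(x)
where Lᵢ(x) = Π_{j≠i} (x - xⱼ)/(xᵢ - xⱼ)

L_0(9.2) = (9.2 - 6)/(3 - 6) × (9.2 - 9)/(3 - 9) × (9.2 - 12)/(3 - 12) × (9.2 - 15)/(3 - 15) = 0.005347
L_1(9.2) = (9.2 - 3)/(6 - 3) × (9.2 - 9)/(6 - 9) × (9.2 - 12)/(6 - 12) × (9.2 - 15)/(6 - 15) = -0.041435
L_2(9.2) = (9.2 - 3)/(9 - 3) × (9.2 - 6)/(9 - 6) × (9.2 - 12)/(9 - 12) × (9.2 - 15)/(9 - 15) = 0.994449
L_3(9.2) = (9.2 - 3)/(12 - 3) × (9.2 - 6)/(12 - 6) × (9.2 - 9)/(12 - 9) × (9.2 - 15)/(12 - 15) = 0.047355
L_4(9.2) = (9.2 - 3)/(15 - 3) × (9.2 - 6)/(15 - 6) × (9.2 - 9)/(15 - 9) × (9.2 - 12)/(15 - 12) = -0.005715

P(9.2) = (-8)×L_0(9.2) + (-10)×L_1(9.2) + (-13)×L_2(9.2) + 11×L_3(9.2) + 4×L_4(9.2)
P(9.2) = -12.058219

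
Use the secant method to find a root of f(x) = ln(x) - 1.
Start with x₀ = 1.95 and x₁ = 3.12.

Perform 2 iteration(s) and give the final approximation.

f(x) = ln(x) - 1
x₀ = 1.95, x₁ = 3.12

Secant formula: x_{n+1} = x_n - f(x_n)(x_n - x_{n-1})/(f(x_n) - f(x_{n-1}))

Iteration 1:
  f(1.950000) = -0.332171
  f(3.120000) = 0.137833
  x_2 = 3.120000 - 0.137833×(3.120000 - 1.950000)/(0.137833 - (-0.332171))
       = 2.776886
Iteration 2:
  f(3.120000) = 0.137833
  f(2.776886) = 0.021330
  x_3 = 2.776886 - 0.021330×(2.776886 - 3.120000)/(0.021330 - 0.137833)
       = 2.714066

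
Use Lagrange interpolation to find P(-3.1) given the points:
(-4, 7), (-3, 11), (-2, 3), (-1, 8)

Lagrange interpolation formula:
P(x) = Σ yᵢ × Lᵢ(x)
where Lᵢ(x) = Π_{j≠i} (x - xⱼ)/(xᵢ - xⱼ)

L_0(-3.1) = (-3.1 - (-3))/(-4 - (-3)) × (-3.1 - (-2))/(-4 - (-2)) × (-3.1 - (-1))/(-4 - (-1)) = 0.038500
L_1(-3.1) = (-3.1 - (-4))/(-3 - (-4)) × (-3.1 - (-2))/(-3 - (-2)) × (-3.1 - (-1))/(-3 - (-1)) = 1.039500
L_2(-3.1) = (-3.1 - (-4))/(-2 - (-4)) × (-3.1 - (-3))/(-2 - (-3)) × (-3.1 - (-1))/(-2 - (-1)) = -0.094500
L_3(-3.1) = (-3.1 - (-4))/(-1 - (-4)) × (-3.1 - (-3))/(-1 - (-3)) × (-3.1 - (-2))/(-1 - (-2)) = 0.016500

P(-3.1) = 7×L_0(-3.1) + 11×L_1(-3.1) + 3×L_2(-3.1) + 8×L_3(-3.1)
P(-3.1) = 11.552500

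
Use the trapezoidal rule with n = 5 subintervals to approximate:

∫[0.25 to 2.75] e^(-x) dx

f(x) = e^(-x)
a = 0.25, b = 2.75, n = 5
h = (b - a)/n = 0.500000

Trapezoidal rule: (h/2)[f(x₀) + 2f(x₁) + 2f(x₂) + ... + f(xₙ)]

x_0 = 0.2500, f(x_0) = 0.778801, coefficient = 1
x_1 = 0.7500, f(x_1) = 0.472367, coefficient = 2
x_2 = 1.2500, f(x_2) = 0.286505, coefficient = 2
x_3 = 1.7500, f(x_3) = 0.173774, coefficient = 2
x_4 = 2.2500, f(x_4) = 0.105399, coefficient = 2
x_5 = 2.7500, f(x_5) = 0.063928, coefficient = 1

I ≈ (0.500000/2) × 2.918818 = 0.729704
Exact value: 0.714873
Error: 0.014831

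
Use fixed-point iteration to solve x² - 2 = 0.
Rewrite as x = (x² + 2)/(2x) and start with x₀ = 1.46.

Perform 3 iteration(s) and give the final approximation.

Equation: x² - 2 = 0
Fixed-point form: x = (x² + 2)/(2x)
x₀ = 1.46

x_1 = g(1.460000) = 1.414932
x_2 = g(1.414932) = 1.414214
x_3 = g(1.414214) = 1.414214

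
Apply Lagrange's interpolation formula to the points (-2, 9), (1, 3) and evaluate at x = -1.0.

Lagrange interpolation formula:
P(x) = Σ yᵢ × Lᵢ(x)
where Lᵢ(x) = Π_{j≠i} (x - xⱼ)/(xᵢ - xⱼ)

L_0(-1.0) = (-1.0 - 1)/(-2 - 1) = 0.666667
L_1(-1.0) = (-1.0 - (-2))/(1 - (-2)) = 0.333333

P(-1.0) = 9×L_0(-1.0) + 3×L_1(-1.0)
P(-1.0) = 7.000000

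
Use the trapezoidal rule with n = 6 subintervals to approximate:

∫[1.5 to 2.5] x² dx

f(x) = x²
a = 1.5, b = 2.5, n = 6
h = (b - a)/n = 0.166667

Trapezoidal rule: (h/2)[f(x₀) + 2f(x₁) + 2f(x₂) + ... + f(xₙ)]

x_0 = 1.5000, f(x_0) = 2.250000, coefficient = 1
x_1 = 1.6667, f(x_1) = 2.777778, coefficient = 2
x_2 = 1.8333, f(x_2) = 3.361111, coefficient = 2
x_3 = 2.0000, f(x_3) = 4.000000, coefficient = 2
x_4 = 2.1667, f(x_4) = 4.694444, coefficient = 2
x_5 = 2.3333, f(x_5) = 5.444444, coefficient = 2
x_6 = 2.5000, f(x_6) = 6.250000, coefficient = 1

I ≈ (0.166667/2) × 49.055556 = 4.087963
Exact value: 4.083333
Error: 0.004630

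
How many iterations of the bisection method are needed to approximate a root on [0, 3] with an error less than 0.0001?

We need (b-a)/2^n ≤ 0.0001
(3 - 0)/2^n ≤ 0.0001
3/2^n ≤ 0.0001
2^n ≥ 30000
n ≥ log₂(30000) = 14.87
n ≥ 15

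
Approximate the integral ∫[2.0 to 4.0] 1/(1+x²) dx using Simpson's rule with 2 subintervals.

f(x) = 1/(1+x²)
a = 2.0, b = 4.0, n = 2
h = (b - a)/n = 1.000000

Simpson's rule: (h/3)[f(x₀) + 4f(x₁) + 2f(x₂) + ... + f(xₙ)]

x_0 = 2.0000, f(x_0) = 0.200000, coefficient = 1
x_1 = 3.0000, f(x_1) = 0.100000, coefficient = 4
x_2 = 4.0000, f(x_2) = 0.058824, coefficient = 1

I ≈ (1.000000/3) × 0.658824 = 0.219608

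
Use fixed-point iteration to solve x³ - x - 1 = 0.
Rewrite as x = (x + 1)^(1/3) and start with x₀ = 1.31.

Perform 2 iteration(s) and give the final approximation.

Equation: x³ - x - 1 = 0
Fixed-point form: x = (x + 1)^(1/3)
x₀ = 1.31

x_1 = g(1.310000) = 1.321916
x_2 = g(1.321916) = 1.324186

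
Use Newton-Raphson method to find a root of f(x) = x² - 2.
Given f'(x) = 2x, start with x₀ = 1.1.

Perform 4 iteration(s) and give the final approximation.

f(x) = x² - 2
f'(x) = 2x
x₀ = 1.1

Newton-Raphson formula: x_{n+1} = x_n - f(x_n)/f'(x_n)

Iteration 1:
  f(1.100000) = -0.790000
  f'(1.100000) = 2.200000
  x_1 = 1.100000 - (-0.790000)/2.200000 = 1.459091
Iteration 2:
  f(1.459091) = 0.128946
  f'(1.459091) = 2.918182
  x_2 = 1.459091 - 0.128946/2.918182 = 1.414904
Iteration 3:
  f(1.414904) = 0.001953
  f'(1.414904) = 2.829807
  x_3 = 1.414904 - 0.001953/2.829807 = 1.414214
Iteration 4:
  f(1.414214) = 0.000000
  f'(1.414214) = 2.828427
  x_4 = 1.414214 - 0.000000/2.828427 = 1.414214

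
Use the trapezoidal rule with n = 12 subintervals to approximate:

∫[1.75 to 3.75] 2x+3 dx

f(x) = 2x+3
a = 1.75, b = 3.75, n = 12
h = (b - a)/n = 0.166667

Trapezoidal rule: (h/2)[f(x₀) + 2f(x₁) + 2f(x₂) + ... + f(xₙ)]

x_0 = 1.7500, f(x_0) = 6.500000, coefficient = 1
x_1 = 1.9167, f(x_1) = 6.833333, coefficient = 2
x_2 = 2.0833, f(x_2) = 7.166667, coefficient = 2
x_3 = 2.2500, f(x_3) = 7.500000, coefficient = 2
x_4 = 2.4167, f(x_4) = 7.833333, coefficient = 2
x_5 = 2.5833, f(x_5) = 8.166667, coefficient = 2
x_6 = 2.7500, f(x_6) = 8.500000, coefficient = 2
x_7 = 2.9167, f(x_7) = 8.833333, coefficient = 2
x_8 = 3.0833, f(x_8) = 9.166667, coefficient = 2
x_9 = 3.2500, f(x_9) = 9.500000, coefficient = 2
x_10 = 3.4167, f(x_10) = 9.833333, coefficient = 2
x_11 = 3.5833, f(x_11) = 10.166667, coefficient = 2
x_12 = 3.7500, f(x_12) = 10.500000, coefficient = 1

I ≈ (0.166667/2) × 204.000000 = 17.000000
Exact value: 17.000000
Error: 0.000000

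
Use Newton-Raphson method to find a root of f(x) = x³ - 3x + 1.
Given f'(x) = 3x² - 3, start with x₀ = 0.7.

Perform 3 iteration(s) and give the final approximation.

f(x) = x³ - 3x + 1
f'(x) = 3x² - 3
x₀ = 0.7

Newton-Raphson formula: x_{n+1} = x_n - f(x_n)/f'(x_n)

Iteration 1:
  f(0.700000) = -0.757000
  f'(0.700000) = -1.530000
  x_1 = 0.700000 - (-0.757000)/(-1.530000) = 0.205229
Iteration 2:
  f(0.205229) = 0.392958
  f'(0.205229) = -2.873643
  x_2 = 0.205229 - 0.392958/(-2.873643) = 0.341974
Iteration 3:
  f(0.341974) = 0.014070
  f'(0.341974) = -2.649161
  x_3 = 0.341974 - 0.014070/(-2.649161) = 0.347285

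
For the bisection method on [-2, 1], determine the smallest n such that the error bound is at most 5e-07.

We need (b-a)/2^n ≤ 5e-07
(1 - (-2))/2^n ≤ 5e-07
3/2^n ≤ 5e-07
2^n ≥ 6000000
n ≥ log₂(6000000) = 22.52
n ≥ 23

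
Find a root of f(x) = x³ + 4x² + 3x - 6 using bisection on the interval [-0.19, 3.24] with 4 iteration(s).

f(x) = x³ + 4x² + 3x - 6
Initial interval: [-0.19, 3.24]

Iteration 1:
  c_1 = (-0.190000 + 3.240000)/2 = 1.525000
  f(c_1) = f(1.525000) = 11.424078
  f(a) × f(c) < 0, new interval: [-0.190000, 1.525000]
Iteration 2:
  c_2 = (-0.190000 + 1.525000)/2 = 0.667500
  f(c_2) = f(0.667500) = -1.917866
  f(a) × f(c) ≥ 0, new interval: [0.667500, 1.525000]
Iteration 3:
  c_3 = (0.667500 + 1.525000)/2 = 1.096250
  f(c_3) = f(1.096250) = 3.413240
  f(a) × f(c) < 0, new interval: [0.667500, 1.096250]
Iteration 4:
  c_4 = (0.667500 + 1.096250)/2 = 0.881875
  f(c_4) = f(0.881875) = 0.442276
  f(a) × f(c) < 0, new interval: [0.667500, 0.881875]

After 4 iteration(s), the approximation is c_4 = 0.881875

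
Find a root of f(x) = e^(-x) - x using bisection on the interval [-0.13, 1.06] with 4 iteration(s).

f(x) = e^(-x) - x
Initial interval: [-0.13, 1.06]

Iteration 1:
  c_1 = (-0.130000 + 1.060000)/2 = 0.465000
  f(c_1) = f(0.465000) = 0.163135
  f(a) × f(c) ≥ 0, new interval: [0.465000, 1.060000]
Iteration 2:
  c_2 = (0.465000 + 1.060000)/2 = 0.762500
  f(c_2) = f(0.762500) = -0.296001
  f(a) × f(c) < 0, new interval: [0.465000, 0.762500]
Iteration 3:
  c_3 = (0.465000 + 0.762500)/2 = 0.613750
  f(c_3) = f(0.613750) = -0.072433
  f(a) × f(c) < 0, new interval: [0.465000, 0.613750]
Iteration 4:
  c_4 = (0.465000 + 0.613750)/2 = 0.539375
  f(c_4) = f(0.539375) = 0.043738
  f(a) × f(c) ≥ 0, new interval: [0.539375, 0.613750]

After 4 iteration(s), the approximation is c_4 = 0.539375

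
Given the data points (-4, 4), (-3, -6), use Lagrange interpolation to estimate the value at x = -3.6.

Lagrange interpolation formula:
P(x) = Σ yᵢ × Lᵢ(x)
where Lᵢ(x) = Π_{j≠i} (x - xⱼ)/(xᵢ - xⱼ)

L_0(-3.6) = (-3.6 - (-3))/(-4 - (-3)) = 0.600000
L_1(-3.6) = (-3.6 - (-4))/(-3 - (-4)) = 0.400000

P(-3.6) = 4×L_0(-3.6) + (-6)×L_1(-3.6)
P(-3.6) = 0.000000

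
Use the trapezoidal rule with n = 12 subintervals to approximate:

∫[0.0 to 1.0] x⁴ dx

f(x) = x⁴
a = 0.0, b = 1.0, n = 12
h = (b - a)/n = 0.083333

Trapezoidal rule: (h/2)[f(x₀) + 2f(x₁) + 2f(x₂) + ... + f(xₙ)]

x_0 = 0.0000, f(x_0) = 0.000000, coefficient = 1
x_1 = 0.0833, f(x_1) = 0.000048, coefficient = 2
x_2 = 0.1667, f(x_2) = 0.000772, coefficient = 2
x_3 = 0.2500, f(x_3) = 0.003906, coefficient = 2
x_4 = 0.3333, f(x_4) = 0.012346, coefficient = 2
x_5 = 0.4167, f(x_5) = 0.030141, coefficient = 2
x_6 = 0.5000, f(x_6) = 0.062500, coefficient = 2
x_7 = 0.5833, f(x_7) = 0.115789, coefficient = 2
x_8 = 0.6667, f(x_8) = 0.197531, coefficient = 2
x_9 = 0.7500, f(x_9) = 0.316406, coefficient = 2
x_10 = 0.8333, f(x_10) = 0.482253, coefficient = 2
x_11 = 0.9167, f(x_11) = 0.706067, coefficient = 2
x_12 = 1.0000, f(x_12) = 1.000000, coefficient = 1

I ≈ (0.083333/2) × 4.855517 = 0.202313
Exact value: 0.200000
Error: 0.002313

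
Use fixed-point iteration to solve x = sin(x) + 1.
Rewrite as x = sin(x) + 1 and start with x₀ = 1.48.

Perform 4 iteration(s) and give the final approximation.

Equation: x = sin(x) + 1
Fixed-point form: x = sin(x) + 1
x₀ = 1.48

x_1 = g(1.480000) = 1.995881
x_2 = g(1.995881) = 1.911004
x_3 = g(1.911004) = 1.942685
x_4 = g(1.942685) = 1.931643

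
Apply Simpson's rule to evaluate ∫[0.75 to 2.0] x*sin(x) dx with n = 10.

f(x) = x*sin(x)
a = 0.75, b = 2.0, n = 10
h = (b - a)/n = 0.125000

Simpson's rule: (h/3)[f(x₀) + 4f(x₁) + 2f(x₂) + ... + f(xₙ)]

x_0 = 0.7500, f(x_0) = 0.511229, coefficient = 1
x_1 = 0.8750, f(x_1) = 0.671601, coefficient = 4
x_2 = 1.0000, f(x_2) = 0.841471, coefficient = 2
x_3 = 1.1250, f(x_3) = 1.015051, coefficient = 4
x_4 = 1.2500, f(x_4) = 1.186231, coefficient = 2
x_5 = 1.3750, f(x_5) = 1.348728, coefficient = 4
x_6 = 1.5000, f(x_6) = 1.496242, coefficient = 2
x_7 = 1.6250, f(x_7) = 1.622613, coefficient = 4
x_8 = 1.7500, f(x_8) = 1.721975, coefficient = 2
x_9 = 1.8750, f(x_9) = 1.788911, coefficient = 4
x_10 = 2.0000, f(x_10) = 1.818595, coefficient = 1

I ≈ (0.125000/3) × 38.609279 = 1.608720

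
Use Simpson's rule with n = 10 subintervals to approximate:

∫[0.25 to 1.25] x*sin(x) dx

f(x) = x*sin(x)
a = 0.25, b = 1.25, n = 10
h = (b - a)/n = 0.100000

Simpson's rule: (h/3)[f(x₀) + 4f(x₁) + 2f(x₂) + ... + f(xₙ)]

x_0 = 0.2500, f(x_0) = 0.061851, coefficient = 1
x_1 = 0.3500, f(x_1) = 0.120014, coefficient = 4
x_2 = 0.4500, f(x_2) = 0.195734, coefficient = 2
x_3 = 0.5500, f(x_3) = 0.287478, coefficient = 4
x_4 = 0.6500, f(x_4) = 0.393371, coefficient = 2
x_5 = 0.7500, f(x_5) = 0.511229, coefficient = 4
x_6 = 0.8500, f(x_6) = 0.638588, coefficient = 2
x_7 = 0.9500, f(x_7) = 0.772745, coefficient = 4
x_8 = 1.0500, f(x_8) = 0.910794, coefficient = 2
x_9 = 1.1500, f(x_9) = 1.049679, coefficient = 4
x_10 = 1.2500, f(x_10) = 1.186231, coefficient = 1

I ≈ (0.100000/3) × 16.489637 = 0.549655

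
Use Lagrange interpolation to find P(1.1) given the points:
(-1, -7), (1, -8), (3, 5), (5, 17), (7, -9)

Lagrange interpolation formula:
P(x) = Σ yᵢ × Lᵢ(x)
where Lᵢ(x) = Π_{j≠i} (x - xⱼ)/(xᵢ - xⱼ)

L_0(1.1) = (1.1 - 1)/(-1 - 1) × (1.1 - 3)/(-1 - 3) × (1.1 - 5)/(-1 - 5) × (1.1 - 7)/(-1 - 7) = -0.011385
L_1(1.1) = (1.1 - (-1))/(1 - (-1)) × (1.1 - 3)/(1 - 3) × (1.1 - 5)/(1 - 5) × (1.1 - 7)/(1 - 7) = 0.956353
L_2(1.1) = (1.1 - (-1))/(3 - (-1)) × (1.1 - 1)/(3 - 1) × (1.1 - 5)/(3 - 5) × (1.1 - 7)/(3 - 7) = 0.075502
L_3(1.1) = (1.1 - (-1))/(5 - (-1)) × (1.1 - 1)/(5 - 1) × (1.1 - 3)/(5 - 3) × (1.1 - 7)/(5 - 7) = -0.024522
L_4(1.1) = (1.1 - (-1))/(7 - (-1)) × (1.1 - 1)/(7 - 1) × (1.1 - 3)/(7 - 3) × (1.1 - 5)/(7 - 5) = 0.004052

P(1.1) = (-7)×L_0(1.1) + (-8)×L_1(1.1) + 5×L_2(1.1) + 17×L_3(1.1) + (-9)×L_4(1.1)
P(1.1) = -7.646964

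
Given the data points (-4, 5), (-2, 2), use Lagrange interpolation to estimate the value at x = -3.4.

Lagrange interpolation formula:
P(x) = Σ yᵢ × Lᵢ(x)
where Lᵢ(x) = Π_{j≠i} (x - xⱼ)/(xᵢ - xⱼ)

L_0(-3.4) = (-3.4 - (-2))/(-4 - (-2)) = 0.700000
L_1(-3.4) = (-3.4 - (-4))/(-2 - (-4)) = 0.300000

P(-3.4) = 5×L_0(-3.4) + 2×L_1(-3.4)
P(-3.4) = 4.100000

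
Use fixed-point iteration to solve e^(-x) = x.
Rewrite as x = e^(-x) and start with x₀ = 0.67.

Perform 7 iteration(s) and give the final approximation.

Equation: e^(-x) = x
Fixed-point form: x = e^(-x)
x₀ = 0.67

x_1 = g(0.670000) = 0.511709
x_2 = g(0.511709) = 0.599470
x_3 = g(0.599470) = 0.549102
x_4 = g(0.549102) = 0.577468
x_5 = g(0.577468) = 0.561318
x_6 = g(0.561318) = 0.570457
x_7 = g(0.570457) = 0.565267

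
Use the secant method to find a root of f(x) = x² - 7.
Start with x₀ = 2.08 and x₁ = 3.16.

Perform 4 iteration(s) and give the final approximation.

f(x) = x² - 7
x₀ = 2.08, x₁ = 3.16

Secant formula: x_{n+1} = x_n - f(x_n)(x_n - x_{n-1})/(f(x_n) - f(x_{n-1}))

Iteration 1:
  f(2.080000) = -2.673600
  f(3.160000) = 2.985600
  x_2 = 3.160000 - 2.985600×(3.160000 - 2.080000)/(2.985600 - (-2.673600))
       = 2.590229
Iteration 2:
  f(3.160000) = 2.985600
  f(2.590229) = -0.290714
  x_3 = 2.590229 - (-0.290714)×(2.590229 - 3.160000)/(-0.290714 - 2.985600)
       = 2.640786
Iteration 3:
  f(2.590229) = -0.290714
  f(2.640786) = -0.026250
  x_4 = 2.640786 - (-0.026250)×(2.640786 - 2.590229)/(-0.026250 - (-0.290714))
       = 2.645804
Iteration 4:
  f(2.640786) = -0.026250
  f(2.645804) = 0.000279
  x_5 = 2.645804 - 0.000279×(2.645804 - 2.640786)/(0.000279 - (-0.026250))
       = 2.645751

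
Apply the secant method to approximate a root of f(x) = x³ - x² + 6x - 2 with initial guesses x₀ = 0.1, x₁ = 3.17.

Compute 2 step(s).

f(x) = x³ - x² + 6x - 2
x₀ = 0.1, x₁ = 3.17

Secant formula: x_{n+1} = x_n - f(x_n)(x_n - x_{n-1})/(f(x_n) - f(x_{n-1}))

Iteration 1:
  f(0.100000) = -1.409000
  f(3.170000) = 38.826113
  x_2 = 3.170000 - 38.826113×(3.170000 - 0.100000)/(38.826113 - (-1.409000))
       = 0.207509
Iteration 2:
  f(3.170000) = 38.826113
  f(0.207509) = -0.789072
  x_3 = 0.207509 - (-0.789072)×(0.207509 - 3.170000)/(-0.789072 - 38.826113)
       = 0.266517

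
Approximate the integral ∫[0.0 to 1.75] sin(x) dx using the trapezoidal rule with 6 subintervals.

f(x) = sin(x)
a = 0.0, b = 1.75, n = 6
h = (b - a)/n = 0.291667

Trapezoidal rule: (h/2)[f(x₀) + 2f(x₁) + 2f(x₂) + ... + f(xₙ)]

x_0 = 0.0000, f(x_0) = 0.000000, coefficient = 1
x_1 = 0.2917, f(x_1) = 0.287549, coefficient = 2
x_2 = 0.5833, f(x_2) = 0.550809, coefficient = 2
x_3 = 0.8750, f(x_3) = 0.767544, coefficient = 2
x_4 = 1.1667, f(x_4) = 0.919445, coefficient = 2
x_5 = 1.4583, f(x_5) = 0.993683, coefficient = 2
x_6 = 1.7500, f(x_6) = 0.983986, coefficient = 1

I ≈ (0.291667/2) × 8.022044 = 1.169881
Exact value: 1.178246
Error: 0.008365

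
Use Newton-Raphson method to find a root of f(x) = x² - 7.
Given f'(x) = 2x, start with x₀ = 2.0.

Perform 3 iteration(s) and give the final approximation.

f(x) = x² - 7
f'(x) = 2x
x₀ = 2.0

Newton-Raphson formula: x_{n+1} = x_n - f(x_n)/f'(x_n)

Iteration 1:
  f(2.000000) = -3.000000
  f'(2.000000) = 4.000000
  x_1 = 2.000000 - (-3.000000)/4.000000 = 2.750000
Iteration 2:
  f(2.750000) = 0.562500
  f'(2.750000) = 5.500000
  x_2 = 2.750000 - 0.562500/5.500000 = 2.647727
Iteration 3:
  f(2.647727) = 0.010460
  f'(2.647727) = 5.295455
  x_3 = 2.647727 - 0.010460/5.295455 = 2.645752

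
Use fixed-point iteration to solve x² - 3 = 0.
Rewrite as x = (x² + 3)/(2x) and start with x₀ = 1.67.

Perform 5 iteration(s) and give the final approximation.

Equation: x² - 3 = 0
Fixed-point form: x = (x² + 3)/(2x)
x₀ = 1.67

x_1 = g(1.670000) = 1.733204
x_2 = g(1.733204) = 1.732051
x_3 = g(1.732051) = 1.732051
x_4 = g(1.732051) = 1.732051
x_5 = g(1.732051) = 1.732051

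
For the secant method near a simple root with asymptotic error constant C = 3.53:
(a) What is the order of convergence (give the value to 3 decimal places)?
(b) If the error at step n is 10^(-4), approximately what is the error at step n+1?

(a) Secant method has superlinear convergence with order φ = (1+√5)/2 ≈ 1.618.
    This means |e_{n+1}| ≈ C|e_n|^1.618.

(b) With |e_n| = 10^(-4) and C = 3.53:
    |e_{n+1}| ≈ 3.53 × (10^(-4))^1.618 = 3.53 × 10^(-6.47)

(a) ≈ 1.618 (golden ratio); (b) |e_{n+1}| ≈ 1.190e-06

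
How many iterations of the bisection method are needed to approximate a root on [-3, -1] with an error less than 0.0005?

We need (b-a)/2^n ≤ 0.0005
(-1 - (-3))/2^n ≤ 0.0005
2/2^n ≤ 0.0005
2^n ≥ 4000
n ≥ log₂(4000) = 11.97
n ≥ 12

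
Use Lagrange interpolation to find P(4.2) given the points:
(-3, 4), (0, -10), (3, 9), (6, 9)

Lagrange interpolation formula:
P(x) = Σ yᵢ × Lᵢ(x)
where Lᵢ(x) = Π_{j≠i} (x - xⱼ)/(xᵢ - xⱼ)

L_0(4.2) = (4.2 - 0)/(-3 - 0) × (4.2 - 3)/(-3 - 3) × (4.2 - 6)/(-3 - 6) = 0.056000
L_1(4.2) = (4.2 - (-3))/(0 - (-3)) × (4.2 - 3)/(0 - 3) × (4.2 - 6)/(0 - 6) = -0.288000
L_2(4.2) = (4.2 - (-3))/(3 - (-3)) × (4.2 - 0)/(3 - 0) × (4.2 - 6)/(3 - 6) = 1.008000
L_3(4.2) = (4.2 - (-3))/(6 - (-3)) × (4.2 - 0)/(6 - 0) × (4.2 - 3)/(6 - 3) = 0.224000

P(4.2) = 4×L_0(4.2) + (-10)×L_1(4.2) + 9×L_2(4.2) + 9×L_3(4.2)
P(4.2) = 14.192000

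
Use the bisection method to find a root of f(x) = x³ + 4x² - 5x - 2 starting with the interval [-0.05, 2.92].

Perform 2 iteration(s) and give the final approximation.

f(x) = x³ + 4x² - 5x - 2
Initial interval: [-0.05, 2.92]

Iteration 1:
  c_1 = (-0.050000 + 2.920000)/2 = 1.435000
  f(c_1) = f(1.435000) = 2.016888
  f(a) × f(c) < 0, new interval: [-0.050000, 1.435000]
Iteration 2:
  c_2 = (-0.050000 + 1.435000)/2 = 0.692500
  f(c_2) = f(0.692500) = -3.212182
  f(a) × f(c) ≥ 0, new interval: [0.692500, 1.435000]

After 2 iteration(s), the approximation is c_2 = 0.692500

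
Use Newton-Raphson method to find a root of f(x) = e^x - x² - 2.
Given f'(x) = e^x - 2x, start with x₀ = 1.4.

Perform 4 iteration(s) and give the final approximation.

f(x) = e^x - x² - 2
f'(x) = e^x - 2x
x₀ = 1.4

Newton-Raphson formula: x_{n+1} = x_n - f(x_n)/f'(x_n)

Iteration 1:
  f(1.400000) = 0.095200
  f'(1.400000) = 1.255200
  x_1 = 1.400000 - 0.095200/1.255200 = 1.324156
Iteration 2:
  f(1.324156) = 0.005622
  f'(1.324156) = 1.110699
  x_2 = 1.324156 - 0.005622/1.110699 = 1.319094
Iteration 3:
  f(1.319094) = 0.000022
  f'(1.319094) = 1.101843
  x_3 = 1.319094 - 0.000022/1.101843 = 1.319074
Iteration 4:
  f(1.319074) = 0.000000
  f'(1.319074) = 1.101808
  x_4 = 1.319074 - 0.000000/1.101808 = 1.319074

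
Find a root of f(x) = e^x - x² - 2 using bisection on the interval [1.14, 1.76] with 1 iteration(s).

f(x) = e^x - x² - 2
Initial interval: [1.14, 1.76]

Iteration 1:
  c_1 = (1.140000 + 1.760000)/2 = 1.450000
  f(c_1) = f(1.450000) = 0.160615
  f(a) × f(c) < 0, new interval: [1.140000, 1.450000]

After 1 iteration(s), the approximation is c_1 = 1.450000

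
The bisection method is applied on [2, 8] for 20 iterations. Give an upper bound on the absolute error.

Bisection error bound: |error| ≤ (b-a)/2^n
|error| ≤ (8 - 2)/2^20 = 6/2^20
|error| ≤ 0.0000057220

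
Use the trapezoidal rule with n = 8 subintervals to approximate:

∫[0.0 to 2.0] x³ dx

f(x) = x³
a = 0.0, b = 2.0, n = 8
h = (b - a)/n = 0.250000

Trapezoidal rule: (h/2)[f(x₀) + 2f(x₁) + 2f(x₂) + ... + f(xₙ)]

x_0 = 0.0000, f(x_0) = 0.000000, coefficient = 1
x_1 = 0.2500, f(x_1) = 0.015625, coefficient = 2
x_2 = 0.5000, f(x_2) = 0.125000, coefficient = 2
x_3 = 0.7500, f(x_3) = 0.421875, coefficient = 2
x_4 = 1.0000, f(x_4) = 1.000000, coefficient = 2
x_5 = 1.2500, f(x_5) = 1.953125, coefficient = 2
x_6 = 1.5000, f(x_6) = 3.375000, coefficient = 2
x_7 = 1.7500, f(x_7) = 5.359375, coefficient = 2
x_8 = 2.0000, f(x_8) = 8.000000, coefficient = 1

I ≈ (0.250000/2) × 32.500000 = 4.062500
Exact value: 4.000000
Error: 0.062500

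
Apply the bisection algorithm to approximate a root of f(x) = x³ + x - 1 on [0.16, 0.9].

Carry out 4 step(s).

f(x) = x³ + x - 1
Initial interval: [0.16, 0.9]

Iteration 1:
  c_1 = (0.160000 + 0.900000)/2 = 0.530000
  f(c_1) = f(0.530000) = -0.321123
  f(a) × f(c) ≥ 0, new interval: [0.530000, 0.900000]
Iteration 2:
  c_2 = (0.530000 + 0.900000)/2 = 0.715000
  f(c_2) = f(0.715000) = 0.080526
  f(a) × f(c) < 0, new interval: [0.530000, 0.715000]
Iteration 3:
  c_3 = (0.530000 + 0.715000)/2 = 0.622500
  f(c_3) = f(0.622500) = -0.136277
  f(a) × f(c) ≥ 0, new interval: [0.622500, 0.715000]
Iteration 4:
  c_4 = (0.622500 + 0.715000)/2 = 0.668750
  f(c_4) = f(0.668750) = -0.032167
  f(a) × f(c) ≥ 0, new interval: [0.668750, 0.715000]

After 4 iteration(s), the approximation is c_4 = 0.668750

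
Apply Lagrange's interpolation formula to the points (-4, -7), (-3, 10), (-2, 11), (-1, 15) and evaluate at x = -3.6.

Lagrange interpolation formula:
P(x) = Σ yᵢ × Lᵢ(x)
where Lᵢ(x) = Π_{j≠i} (x - xⱼ)/(xᵢ - xⱼ)

L_0(-3.6) = (-3.6 - (-3))/(-4 - (-3)) × (-3.6 - (-2))/(-4 - (-2)) × (-3.6 - (-1))/(-4 - (-1)) = 0.416000
L_1(-3.6) = (-3.6 - (-4))/(-3 - (-4)) × (-3.6 - (-2))/(-3 - (-2)) × (-3.6 - (-1))/(-3 - (-1)) = 0.832000
L_2(-3.6) = (-3.6 - (-4))/(-2 - (-4)) × (-3.6 - (-3))/(-2 - (-3)) × (-3.6 - (-1))/(-2 - (-1)) = -0.312000
L_3(-3.6) = (-3.6 - (-4))/(-1 - (-4)) × (-3.6 - (-3))/(-1 - (-3)) × (-3.6 - (-2))/(-1 - (-2)) = 0.064000

P(-3.6) = (-7)×L_0(-3.6) + 10×L_1(-3.6) + 11×L_2(-3.6) + 15×L_3(-3.6)
P(-3.6) = 2.936000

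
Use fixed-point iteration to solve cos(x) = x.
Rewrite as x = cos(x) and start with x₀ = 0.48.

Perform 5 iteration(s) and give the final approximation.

Equation: cos(x) = x
Fixed-point form: x = cos(x)
x₀ = 0.48

x_1 = g(0.480000) = 0.886995
x_2 = g(0.886995) = 0.631744
x_3 = g(0.631744) = 0.806999
x_4 = g(0.806999) = 0.691669
x_5 = g(0.691669) = 0.770182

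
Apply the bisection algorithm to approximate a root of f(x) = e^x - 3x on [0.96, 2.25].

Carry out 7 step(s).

f(x) = e^x - 3x
Initial interval: [0.96, 2.25]

Iteration 1:
  c_1 = (0.960000 + 2.250000)/2 = 1.605000
  f(c_1) = f(1.605000) = 0.162860
  f(a) × f(c) < 0, new interval: [0.960000, 1.605000]
Iteration 2:
  c_2 = (0.960000 + 1.605000)/2 = 1.282500
  f(c_2) = f(1.282500) = -0.241857
  f(a) × f(c) ≥ 0, new interval: [1.282500, 1.605000]
Iteration 3:
  c_3 = (1.282500 + 1.605000)/2 = 1.443750
  f(c_3) = f(1.443750) = -0.094697
  f(a) × f(c) ≥ 0, new interval: [1.443750, 1.605000]
Iteration 4:
  c_4 = (1.443750 + 1.605000)/2 = 1.524375
  f(c_4) = f(1.524375) = 0.019148
  f(a) × f(c) < 0, new interval: [1.443750, 1.524375]
Iteration 5:
  c_5 = (1.443750 + 1.524375)/2 = 1.484063
  f(c_5) = f(1.484063) = -0.041359
  f(a) × f(c) ≥ 0, new interval: [1.484063, 1.524375]
Iteration 6:
  c_6 = (1.484063 + 1.524375)/2 = 1.504219
  f(c_6) = f(1.504219) = -0.012020
  f(a) × f(c) ≥ 0, new interval: [1.504219, 1.524375]
Iteration 7:
  c_7 = (1.504219 + 1.524375)/2 = 1.514297
  f(c_7) = f(1.514297) = 0.003333
  f(a) × f(c) < 0, new interval: [1.504219, 1.514297]

After 7 iteration(s), the approximation is c_7 = 1.514297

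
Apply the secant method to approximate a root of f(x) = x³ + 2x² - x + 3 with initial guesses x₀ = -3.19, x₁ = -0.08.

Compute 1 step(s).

f(x) = x³ + 2x² - x + 3
x₀ = -3.19, x₁ = -0.08

Secant formula: x_{n+1} = x_n - f(x_n)(x_n - x_{n-1})/(f(x_n) - f(x_{n-1}))

Iteration 1:
  f(-3.190000) = -5.919559
  f(-0.080000) = 3.092288
  x_2 = -0.080000 - 3.092288×(-0.080000 - (-3.190000))/(3.092288 - (-5.919559))
       = -1.147153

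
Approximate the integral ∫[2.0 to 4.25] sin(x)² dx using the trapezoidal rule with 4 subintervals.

f(x) = sin(x)²
a = 2.0, b = 4.25, n = 4
h = (b - a)/n = 0.562500

Trapezoidal rule: (h/2)[f(x₀) + 2f(x₁) + 2f(x₂) + ... + f(xₙ)]

x_0 = 2.0000, f(x_0) = 0.826822, coefficient = 1
x_1 = 2.5625, f(x_1) = 0.299499, coefficient = 2
x_2 = 3.1250, f(x_2) = 0.000275, coefficient = 2
x_3 = 3.6875, f(x_3) = 0.269562, coefficient = 2
x_4 = 4.2500, f(x_4) = 0.801006, coefficient = 1

I ≈ (0.562500/2) × 2.766500 = 0.778078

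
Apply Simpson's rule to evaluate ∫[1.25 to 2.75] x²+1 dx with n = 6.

f(x) = x²+1
a = 1.25, b = 2.75, n = 6
h = (b - a)/n = 0.250000

Simpson's rule: (h/3)[f(x₀) + 4f(x₁) + 2f(x₂) + ... + f(xₙ)]

x_0 = 1.2500, f(x_0) = 2.562500, coefficient = 1
x_1 = 1.5000, f(x_1) = 3.250000, coefficient = 4
x_2 = 1.7500, f(x_2) = 4.062500, coefficient = 2
x_3 = 2.0000, f(x_3) = 5.000000, coefficient = 4
x_4 = 2.2500, f(x_4) = 6.062500, coefficient = 2
x_5 = 2.5000, f(x_5) = 7.250000, coefficient = 4
x_6 = 2.7500, f(x_6) = 8.562500, coefficient = 1

I ≈ (0.250000/3) × 93.375000 = 7.781250
Exact value: 7.781250
Error: 0.000000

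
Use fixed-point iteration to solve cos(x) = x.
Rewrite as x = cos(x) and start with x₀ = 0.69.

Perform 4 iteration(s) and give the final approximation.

Equation: cos(x) = x
Fixed-point form: x = cos(x)
x₀ = 0.69

x_1 = g(0.690000) = 0.771246
x_2 = g(0.771246) = 0.717043
x_3 = g(0.717043) = 0.753752
x_4 = g(0.753752) = 0.729126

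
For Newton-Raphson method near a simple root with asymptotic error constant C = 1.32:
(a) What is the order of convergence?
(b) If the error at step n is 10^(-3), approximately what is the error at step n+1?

(a) Newton-Raphson has quadratic (order 2) convergence near simple roots.
    This means |e_{n+1}| ≈ C|e_n|².

(b) With |e_n| = 10^(-3) and C = 1.32:
    |e_{n+1}| ≈ 1.32 × (10^(-3))² = 1.32 × 10^(-6)

(a) 2 (quadratic); (b) |e_{n+1}| ≈ 1.320e-06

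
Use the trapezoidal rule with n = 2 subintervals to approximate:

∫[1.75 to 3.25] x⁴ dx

f(x) = x⁴
a = 1.75, b = 3.25, n = 2
h = (b - a)/n = 0.750000

Trapezoidal rule: (h/2)[f(x₀) + 2f(x₁) + 2f(x₂) + ... + f(xₙ)]

x_0 = 1.7500, f(x_0) = 9.378906, coefficient = 1
x_1 = 2.5000, f(x_1) = 39.062500, coefficient = 2
x_2 = 3.2500, f(x_2) = 111.566406, coefficient = 1

I ≈ (0.750000/2) × 199.070312 = 74.651367
Exact value: 69.235547
Error: 5.415820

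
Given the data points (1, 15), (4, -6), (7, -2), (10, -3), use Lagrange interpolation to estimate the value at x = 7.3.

Lagrange interpolation formula:
P(x) = Σ yᵢ × Lᵢ(x)
where Lᵢ(x) = Π_{j≠i} (x - xⱼ)/(xᵢ - xⱼ)

L_0(7.3) = (7.3 - 4)/(1 - 4) × (7.3 - 7)/(1 - 7) × (7.3 - 10)/(1 - 10) = 0.016500
L_1(7.3) = (7.3 - 1)/(4 - 1) × (7.3 - 7)/(4 - 7) × (7.3 - 10)/(4 - 10) = -0.094500
L_2(7.3) = (7.3 - 1)/(7 - 1) × (7.3 - 4)/(7 - 4) × (7.3 - 10)/(7 - 10) = 1.039500
L_3(7.3) = (7.3 - 1)/(10 - 1) × (7.3 - 4)/(10 - 4) × (7.3 - 7)/(10 - 7) = 0.038500

P(7.3) = 15×L_0(7.3) + (-6)×L_1(7.3) + (-2)×L_2(7.3) + (-3)×L_3(7.3)
P(7.3) = -1.380000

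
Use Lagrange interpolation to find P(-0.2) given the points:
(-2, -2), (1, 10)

Lagrange interpolation formula:
P(x) = Σ yᵢ × Lᵢ(x)
where Lᵢ(x) = Π_{j≠i} (x - xⱼ)/(xᵢ - xⱼ)

L_0(-0.2) = (-0.2 - 1)/(-2 - 1) = 0.400000
L_1(-0.2) = (-0.2 - (-2))/(1 - (-2)) = 0.600000

P(-0.2) = (-2)×L_0(-0.2) + 10×L_1(-0.2)
P(-0.2) = 5.200000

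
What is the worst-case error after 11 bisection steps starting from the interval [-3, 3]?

Bisection error bound: |error| ≤ (b-a)/2^n
|error| ≤ (3 - (-3))/2^11 = 6/2^11
|error| ≤ 0.0029296875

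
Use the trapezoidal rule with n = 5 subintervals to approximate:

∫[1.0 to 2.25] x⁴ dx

f(x) = x⁴
a = 1.0, b = 2.25, n = 5
h = (b - a)/n = 0.250000

Trapezoidal rule: (h/2)[f(x₀) + 2f(x₁) + 2f(x₂) + ... + f(xₙ)]

x_0 = 1.0000, f(x_0) = 1.000000, coefficient = 1
x_1 = 1.2500, f(x_1) = 2.441406, coefficient = 2
x_2 = 1.5000, f(x_2) = 5.062500, coefficient = 2
x_3 = 1.7500, f(x_3) = 9.378906, coefficient = 2
x_4 = 2.0000, f(x_4) = 16.000000, coefficient = 2
x_5 = 2.2500, f(x_5) = 25.628906, coefficient = 1

I ≈ (0.250000/2) × 92.394531 = 11.549316
Exact value: 11.333008
Error: 0.216309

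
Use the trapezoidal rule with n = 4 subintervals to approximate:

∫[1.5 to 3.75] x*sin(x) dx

f(x) = x*sin(x)
a = 1.5, b = 3.75, n = 4
h = (b - a)/n = 0.562500

Trapezoidal rule: (h/2)[f(x₀) + 2f(x₁) + 2f(x₂) + ... + f(xₙ)]

x_0 = 1.5000, f(x_0) = 1.496242, coefficient = 1
x_1 = 2.0625, f(x_1) = 1.818155, coefficient = 2
x_2 = 2.6250, f(x_2) = 1.296541, coefficient = 2
x_3 = 3.1875, f(x_3) = -0.146278, coefficient = 2
x_4 = 3.7500, f(x_4) = -2.143355, coefficient = 1

I ≈ (0.562500/2) × 5.289723 = 1.487735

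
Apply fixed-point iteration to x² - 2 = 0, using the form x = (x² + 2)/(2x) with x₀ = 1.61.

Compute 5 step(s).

Equation: x² - 2 = 0
Fixed-point form: x = (x² + 2)/(2x)
x₀ = 1.61

x_1 = g(1.610000) = 1.426118
x_2 = g(1.426118) = 1.414263
x_3 = g(1.414263) = 1.414214
x_4 = g(1.414214) = 1.414214
x_5 = g(1.414214) = 1.414214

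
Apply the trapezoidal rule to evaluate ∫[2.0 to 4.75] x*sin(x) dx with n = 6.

f(x) = x*sin(x)
a = 2.0, b = 4.75, n = 6
h = (b - a)/n = 0.458333

Trapezoidal rule: (h/2)[f(x₀) + 2f(x₁) + 2f(x₂) + ... + f(xₙ)]

x_0 = 2.0000, f(x_0) = 1.818595, coefficient = 1
x_1 = 2.4583, f(x_1) = 1.552005, coefficient = 2
x_2 = 2.9167, f(x_2) = 0.650516, coefficient = 2
x_3 = 3.3750, f(x_3) = -0.780617, coefficient = 2
x_4 = 3.8333, f(x_4) = -2.445202, coefficient = 2
x_5 = 4.2917, f(x_5) = -3.917408, coefficient = 2
x_6 = 4.7500, f(x_6) = -4.746641, coefficient = 1

I ≈ (0.458333/2) × -12.809456 = -2.935500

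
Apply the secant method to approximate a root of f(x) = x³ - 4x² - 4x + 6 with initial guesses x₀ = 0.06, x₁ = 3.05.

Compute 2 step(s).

f(x) = x³ - 4x² - 4x + 6
x₀ = 0.06, x₁ = 3.05

Secant formula: x_{n+1} = x_n - f(x_n)(x_n - x_{n-1})/(f(x_n) - f(x_{n-1}))

Iteration 1:
  f(0.060000) = 5.745816
  f(3.050000) = -15.037375
  x_2 = 3.050000 - (-15.037375)×(3.050000 - 0.060000)/(-15.037375 - 5.745816)
       = 0.886629
Iteration 2:
  f(3.050000) = -15.037375
  f(0.886629) = 0.006028
  x_3 = 0.886629 - 0.006028×(0.886629 - 3.050000)/(0.006028 - (-15.037375))
       = 0.887496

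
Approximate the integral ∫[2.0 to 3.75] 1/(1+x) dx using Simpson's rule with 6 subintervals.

f(x) = 1/(1+x)
a = 2.0, b = 3.75, n = 6
h = (b - a)/n = 0.291667

Simpson's rule: (h/3)[f(x₀) + 4f(x₁) + 2f(x₂) + ... + f(xₙ)]

x_0 = 2.0000, f(x_0) = 0.333333, coefficient = 1
x_1 = 2.2917, f(x_1) = 0.303797, coefficient = 4
x_2 = 2.5833, f(x_2) = 0.279070, coefficient = 2
x_3 = 2.8750, f(x_3) = 0.258065, coefficient = 4
x_4 = 3.1667, f(x_4) = 0.240000, coefficient = 2
x_5 = 3.4583, f(x_5) = 0.224299, coefficient = 4
x_6 = 3.7500, f(x_6) = 0.210526, coefficient = 1

I ≈ (0.291667/3) × 4.726643 = 0.459535
Exact value: 0.459532
Error: 0.000002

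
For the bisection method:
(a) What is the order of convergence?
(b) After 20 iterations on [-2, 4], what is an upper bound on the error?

(a) Bisection has linear (order 1) convergence; the error is halved each step.

(b) Error bound = (b-a)/2^n = (4 - (-2))/2^{20}
    = 6/2^{20}

(a) 1 (linear); (b) error ≤ 5.72e-06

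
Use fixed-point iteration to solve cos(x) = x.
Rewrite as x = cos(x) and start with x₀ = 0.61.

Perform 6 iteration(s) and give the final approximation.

Equation: cos(x) = x
Fixed-point form: x = cos(x)
x₀ = 0.61

x_1 = g(0.610000) = 0.819648
x_2 = g(0.819648) = 0.682479
x_3 = g(0.682479) = 0.776012
x_4 = g(0.776012) = 0.713713
x_5 = g(0.713713) = 0.755937
x_6 = g(0.755937) = 0.727629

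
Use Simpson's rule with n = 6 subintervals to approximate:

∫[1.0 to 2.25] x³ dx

f(x) = x³
a = 1.0, b = 2.25, n = 6
h = (b - a)/n = 0.208333

Simpson's rule: (h/3)[f(x₀) + 4f(x₁) + 2f(x₂) + ... + f(xₙ)]

x_0 = 1.0000, f(x_0) = 1.000000, coefficient = 1
x_1 = 1.2083, f(x_1) = 1.764251, coefficient = 4
x_2 = 1.4167, f(x_2) = 2.843171, coefficient = 2
x_3 = 1.6250, f(x_3) = 4.291016, coefficient = 4
x_4 = 1.8333, f(x_4) = 6.162037, coefficient = 2
x_5 = 2.0417, f(x_5) = 8.510489, coefficient = 4
x_6 = 2.2500, f(x_6) = 11.390625, coefficient = 1

I ≈ (0.208333/3) × 88.664063 = 6.157227
Exact value: 6.157227
Error: 0.000000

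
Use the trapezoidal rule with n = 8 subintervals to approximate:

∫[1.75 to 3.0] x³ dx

f(x) = x³
a = 1.75, b = 3.0, n = 8
h = (b - a)/n = 0.156250

Trapezoidal rule: (h/2)[f(x₀) + 2f(x₁) + 2f(x₂) + ... + f(xₙ)]

x_0 = 1.7500, f(x_0) = 5.359375, coefficient = 1
x_1 = 1.9062, f(x_1) = 6.926910, coefficient = 2
x_2 = 2.0625, f(x_2) = 8.773682, coefficient = 2
x_3 = 2.2188, f(x_3) = 10.922577, coefficient = 2
x_4 = 2.3750, f(x_4) = 13.396484, coefficient = 2
x_5 = 2.5312, f(x_5) = 16.218292, coefficient = 2
x_6 = 2.6875, f(x_6) = 19.410889, coefficient = 2
x_7 = 2.8438, f(x_7) = 22.997162, coefficient = 2
x_8 = 3.0000, f(x_8) = 27.000000, coefficient = 1

I ≈ (0.156250/2) × 229.651367 = 17.941513
Exact value: 17.905273
Error: 0.036240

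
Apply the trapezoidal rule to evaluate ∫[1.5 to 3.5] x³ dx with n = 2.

f(x) = x³
a = 1.5, b = 3.5, n = 2
h = (b - a)/n = 1.000000

Trapezoidal rule: (h/2)[f(x₀) + 2f(x₁) + 2f(x₂) + ... + f(xₙ)]

x_0 = 1.5000, f(x_0) = 3.375000, coefficient = 1
x_1 = 2.5000, f(x_1) = 15.625000, coefficient = 2
x_2 = 3.5000, f(x_2) = 42.875000, coefficient = 1

I ≈ (1.000000/2) × 77.500000 = 38.750000
Exact value: 36.250000
Error: 2.500000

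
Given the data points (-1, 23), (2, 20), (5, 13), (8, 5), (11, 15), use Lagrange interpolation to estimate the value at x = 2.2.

Lagrange interpolation formula:
P(x) = Σ yᵢ × Lᵢ(x)
where Lᵢ(x) = Π_{j≠i} (x - xⱼ)/(xᵢ - xⱼ)

L_0(2.2) = (2.2 - 2)/(-1 - 2) × (2.2 - 5)/(-1 - 5) × (2.2 - 8)/(-1 - 8) × (2.2 - 11)/(-1 - 11) = -0.014703
L_1(2.2) = (2.2 - (-1))/(2 - (-1)) × (2.2 - 5)/(2 - 5) × (2.2 - 8)/(2 - 8) × (2.2 - 11)/(2 - 11) = 0.940984
L_2(2.2) = (2.2 - (-1))/(5 - (-1)) × (2.2 - 2)/(5 - 2) × (2.2 - 8)/(5 - 8) × (2.2 - 11)/(5 - 11) = 0.100820
L_3(2.2) = (2.2 - (-1))/(8 - (-1)) × (2.2 - 2)/(8 - 2) × (2.2 - 5)/(8 - 5) × (2.2 - 11)/(8 - 11) = -0.032448
L_4(2.2) = (2.2 - (-1))/(11 - (-1)) × (2.2 - 2)/(11 - 2) × (2.2 - 5)/(11 - 5) × (2.2 - 8)/(11 - 8) = 0.005347

P(2.2) = 23×L_0(2.2) + 20×L_1(2.2) + 13×L_2(2.2) + 5×L_3(2.2) + 15×L_4(2.2)
P(2.2) = 19.710137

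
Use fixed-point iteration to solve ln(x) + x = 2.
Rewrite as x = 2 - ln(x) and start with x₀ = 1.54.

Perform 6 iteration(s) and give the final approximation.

Equation: ln(x) + x = 2
Fixed-point form: x = 2 - ln(x)
x₀ = 1.54

x_1 = g(1.540000) = 1.568218
x_2 = g(1.568218) = 1.550060
x_3 = g(1.550060) = 1.561706
x_4 = g(1.561706) = 1.554221
x_5 = g(1.554221) = 1.559025
x_6 = g(1.559025) = 1.555939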